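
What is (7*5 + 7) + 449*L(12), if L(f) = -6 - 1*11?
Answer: -7591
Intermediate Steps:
L(f) = -17 (L(f) = -6 - 11 = -17)
(7*5 + 7) + 449*L(12) = (7*5 + 7) + 449*(-17) = (35 + 7) - 7633 = 42 - 7633 = -7591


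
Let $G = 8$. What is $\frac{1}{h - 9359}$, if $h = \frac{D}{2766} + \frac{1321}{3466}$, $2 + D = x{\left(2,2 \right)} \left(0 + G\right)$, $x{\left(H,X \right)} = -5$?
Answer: $- \frac{1597826}{14953468815} \approx -0.00010685$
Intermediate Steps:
$D = -42$ ($D = -2 - 5 \left(0 + 8\right) = -2 - 40 = -42$)
$h = \frac{584719}{1597826}$ ($h = - \frac{42}{2766} + \frac{1321}{3466} = \left(-42\right) \frac{1}{2766} + 1321 \cdot \frac{1}{3466} = - \frac{7}{461} + \frac{1321}{3466} = \frac{584719}{1597826} \approx 0.36595$)
$\frac{1}{h - 9359} = \frac{1}{\frac{584719}{1597826} - 9359} = \frac{1}{- \frac{14953468815}{1597826}} = - \frac{1597826}{14953468815}$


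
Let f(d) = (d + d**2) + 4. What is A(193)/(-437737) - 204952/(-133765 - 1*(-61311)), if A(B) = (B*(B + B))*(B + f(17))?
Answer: -77215206078/932817547 ≈ -82.776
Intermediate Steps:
f(d) = 4 + d + d**2
A(B) = 2*B**2*(310 + B) (A(B) = (B*(B + B))*(B + (4 + 17 + 17**2)) = (B*(2*B))*(B + (4 + 17 + 289)) = (2*B**2)*(B + 310) = (2*B**2)*(310 + B) = 2*B**2*(310 + B))
A(193)/(-437737) - 204952/(-133765 - 1*(-61311)) = (2*193**2*(310 + 193))/(-437737) - 204952/(-133765 - 1*(-61311)) = (2*37249*503)*(-1/437737) - 204952/(-133765 + 61311) = 37472494*(-1/437737) - 204952/(-72454) = -37472494/437737 - 204952*(-1/72454) = -37472494/437737 + 6028/2131 = -77215206078/932817547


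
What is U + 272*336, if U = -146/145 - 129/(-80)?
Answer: 42406169/464 ≈ 91393.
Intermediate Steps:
U = 281/464 (U = -146*1/145 - 129*(-1/80) = -146/145 + 129/80 = 281/464 ≈ 0.60560)
U + 272*336 = 281/464 + 272*336 = 281/464 + 91392 = 42406169/464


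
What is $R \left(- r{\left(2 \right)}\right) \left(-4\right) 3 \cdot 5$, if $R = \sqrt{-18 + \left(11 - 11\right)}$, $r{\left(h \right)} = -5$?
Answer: $- 900 i \sqrt{2} \approx - 1272.8 i$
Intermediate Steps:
$R = 3 i \sqrt{2}$ ($R = \sqrt{-18 + \left(11 - 11\right)} = \sqrt{-18 + 0} = \sqrt{-18} = 3 i \sqrt{2} \approx 4.2426 i$)
$R \left(- r{\left(2 \right)}\right) \left(-4\right) 3 \cdot 5 = 3 i \sqrt{2} \left(\left(-1\right) \left(-5\right)\right) \left(-4\right) 3 \cdot 5 = 3 i \sqrt{2} \cdot 5 \left(\left(-12\right) 5\right) = 15 i \sqrt{2} \left(-60\right) = - 900 i \sqrt{2}$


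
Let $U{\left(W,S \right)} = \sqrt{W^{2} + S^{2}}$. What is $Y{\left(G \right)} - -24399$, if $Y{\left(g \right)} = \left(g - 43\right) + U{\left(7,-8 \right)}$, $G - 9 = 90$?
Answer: $24455 + \sqrt{113} \approx 24466.0$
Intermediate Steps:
$U{\left(W,S \right)} = \sqrt{S^{2} + W^{2}}$
$G = 99$ ($G = 9 + 90 = 99$)
$Y{\left(g \right)} = -43 + g + \sqrt{113}$ ($Y{\left(g \right)} = \left(g - 43\right) + \sqrt{\left(-8\right)^{2} + 7^{2}} = \left(-43 + g\right) + \sqrt{64 + 49} = \left(-43 + g\right) + \sqrt{113} = -43 + g + \sqrt{113}$)
$Y{\left(G \right)} - -24399 = \left(-43 + 99 + \sqrt{113}\right) - -24399 = \left(56 + \sqrt{113}\right) + 24399 = 24455 + \sqrt{113}$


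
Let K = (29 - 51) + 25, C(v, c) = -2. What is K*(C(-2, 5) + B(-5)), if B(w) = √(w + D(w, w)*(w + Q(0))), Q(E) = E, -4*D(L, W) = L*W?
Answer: -6 + 3*√105/2 ≈ 9.3704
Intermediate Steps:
D(L, W) = -L*W/4
B(w) = √(w - w³/4) (B(w) = √(w + (-w*w/4)*(w + 0)) = √(w + (-w²/4)*w) = √(w - w³/4))
K = 3 (K = -22 + 25 = 3)
K*(C(-2, 5) + B(-5)) = 3*(-2 + √(-5*(4 - 1*(-5)²))/2) = 3*(-2 + √(-5*(4 - 1*25))/2) = 3*(-2 + √(-5*(4 - 25))/2) = 3*(-2 + √(-5*(-21))/2) = 3*(-2 + √105/2) = -6 + 3*√105/2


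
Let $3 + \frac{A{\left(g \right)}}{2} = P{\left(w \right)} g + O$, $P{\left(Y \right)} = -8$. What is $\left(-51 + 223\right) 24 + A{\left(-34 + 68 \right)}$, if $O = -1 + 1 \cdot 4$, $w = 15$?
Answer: $3584$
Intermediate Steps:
$O = 3$ ($O = -1 + 4 = 3$)
$A{\left(g \right)} = - 16 g$ ($A{\left(g \right)} = -6 + 2 \left(- 8 g + 3\right) = -6 + 2 \left(3 - 8 g\right) = -6 - \left(-6 + 16 g\right) = - 16 g$)
$\left(-51 + 223\right) 24 + A{\left(-34 + 68 \right)} = \left(-51 + 223\right) 24 - 16 \left(-34 + 68\right) = 172 \cdot 24 - 544 = 4128 - 544 = 3584$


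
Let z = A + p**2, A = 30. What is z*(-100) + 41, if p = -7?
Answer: -7859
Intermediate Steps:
z = 79 (z = 30 + (-7)**2 = 30 + 49 = 79)
z*(-100) + 41 = 79*(-100) + 41 = -7900 + 41 = -7859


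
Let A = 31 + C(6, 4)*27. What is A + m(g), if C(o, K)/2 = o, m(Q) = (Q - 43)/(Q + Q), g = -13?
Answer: 4643/13 ≈ 357.15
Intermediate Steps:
m(Q) = (-43 + Q)/(2*Q) (m(Q) = (-43 + Q)/((2*Q)) = (-43 + Q)*(1/(2*Q)) = (-43 + Q)/(2*Q))
C(o, K) = 2*o
A = 355 (A = 31 + (2*6)*27 = 31 + 12*27 = 31 + 324 = 355)
A + m(g) = 355 + (1/2)*(-43 - 13)/(-13) = 355 + (1/2)*(-1/13)*(-56) = 355 + 28/13 = 4643/13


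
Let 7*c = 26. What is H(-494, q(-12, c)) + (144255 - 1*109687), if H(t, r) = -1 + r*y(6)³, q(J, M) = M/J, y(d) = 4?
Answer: 725491/21 ≈ 34547.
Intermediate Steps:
c = 26/7 (c = (⅐)*26 = 26/7 ≈ 3.7143)
H(t, r) = -1 + 64*r (H(t, r) = -1 + r*4³ = -1 + r*64 = -1 + 64*r)
H(-494, q(-12, c)) + (144255 - 1*109687) = (-1 + 64*((26/7)/(-12))) + (144255 - 1*109687) = (-1 + 64*((26/7)*(-1/12))) + (144255 - 109687) = (-1 + 64*(-13/42)) + 34568 = (-1 - 416/21) + 34568 = -437/21 + 34568 = 725491/21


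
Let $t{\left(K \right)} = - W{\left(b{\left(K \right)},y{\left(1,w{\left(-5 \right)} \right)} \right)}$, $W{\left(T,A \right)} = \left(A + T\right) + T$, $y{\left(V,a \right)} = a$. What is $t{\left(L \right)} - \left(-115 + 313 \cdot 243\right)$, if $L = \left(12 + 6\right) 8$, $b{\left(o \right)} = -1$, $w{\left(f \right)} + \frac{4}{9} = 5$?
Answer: $- \frac{683519}{9} \approx -75947.0$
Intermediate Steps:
$w{\left(f \right)} = \frac{41}{9}$ ($w{\left(f \right)} = - \frac{4}{9} + 5 = \frac{41}{9}$)
$L = 144$ ($L = 18 \cdot 8 = 144$)
$W{\left(T,A \right)} = A + 2 T$
$t{\left(K \right)} = - \frac{23}{9}$ ($t{\left(K \right)} = - (\frac{41}{9} + 2 \left(-1\right)) = - (\frac{41}{9} - 2) = \left(-1\right) \frac{23}{9} = - \frac{23}{9}$)
$t{\left(L \right)} - \left(-115 + 313 \cdot 243\right) = - \frac{23}{9} - \left(-115 + 313 \cdot 243\right) = - \frac{23}{9} - \left(-115 + 76059\right) = - \frac{23}{9} - 75944 = - \frac{683519}{9}$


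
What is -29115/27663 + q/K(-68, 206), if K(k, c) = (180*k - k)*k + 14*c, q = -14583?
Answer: -2731749581/2552926060 ≈ -1.0700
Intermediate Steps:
K(k, c) = 14*c + 179*k² (K(k, c) = (179*k)*k + 14*c = 179*k² + 14*c = 14*c + 179*k²)
-29115/27663 + q/K(-68, 206) = -29115/27663 - 14583/(14*206 + 179*(-68)²) = -29115*1/27663 - 14583/(2884 + 179*4624) = -9705/9221 - 14583/(2884 + 827696) = -9705/9221 - 14583/830580 = -9705/9221 - 14583*1/830580 = -9705/9221 - 4861/276860 = -2731749581/2552926060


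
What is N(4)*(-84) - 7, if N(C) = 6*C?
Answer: -2023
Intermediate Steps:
N(4)*(-84) - 7 = (6*4)*(-84) - 7 = 24*(-84) - 7 = -2016 - 7 = -2023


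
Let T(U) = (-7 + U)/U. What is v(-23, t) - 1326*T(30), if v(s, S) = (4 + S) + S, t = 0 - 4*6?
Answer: -5303/5 ≈ -1060.6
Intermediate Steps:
t = -24 (t = 0 - 24 = -24)
T(U) = (-7 + U)/U
v(s, S) = 4 + 2*S
v(-23, t) - 1326*T(30) = (4 + 2*(-24)) - 1326*(-7 + 30)/30 = (4 - 48) - 221*23/5 = -44 - 1326*23/30 = -44 - 5083/5 = -5303/5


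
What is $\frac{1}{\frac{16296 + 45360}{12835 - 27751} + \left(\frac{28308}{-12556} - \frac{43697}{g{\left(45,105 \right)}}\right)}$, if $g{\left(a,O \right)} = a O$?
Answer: $- \frac{18435896325}{288266068994} \approx -0.063954$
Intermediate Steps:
$g{\left(a,O \right)} = O a$
$\frac{1}{\frac{16296 + 45360}{12835 - 27751} + \left(\frac{28308}{-12556} - \frac{43697}{g{\left(45,105 \right)}}\right)} = \frac{1}{\frac{16296 + 45360}{12835 - 27751} + \left(\frac{28308}{-12556} - \frac{43697}{105 \cdot 45}\right)} = \frac{1}{\frac{61656}{-14916} + \left(28308 \left(- \frac{1}{12556}\right) - \frac{43697}{4725}\right)} = \frac{1}{61656 \left(- \frac{1}{14916}\right) - \frac{170603708}{14831775}} = \frac{1}{- \frac{5138}{1243} - \frac{170603708}{14831775}} = \frac{1}{- \frac{288266068994}{18435896325}} = - \frac{18435896325}{288266068994}$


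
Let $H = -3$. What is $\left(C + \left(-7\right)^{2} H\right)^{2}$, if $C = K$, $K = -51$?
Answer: $39204$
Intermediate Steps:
$C = -51$
$\left(C + \left(-7\right)^{2} H\right)^{2} = \left(-51 + \left(-7\right)^{2} \left(-3\right)\right)^{2} = \left(-51 + 49 \left(-3\right)\right)^{2} = \left(-51 - 147\right)^{2} = \left(-198\right)^{2} = 39204$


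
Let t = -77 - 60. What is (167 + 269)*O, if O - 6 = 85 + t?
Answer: -20056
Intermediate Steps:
t = -137
O = -46 (O = 6 + (85 - 137) = 6 - 52 = -46)
(167 + 269)*O = (167 + 269)*(-46) = 436*(-46) = -20056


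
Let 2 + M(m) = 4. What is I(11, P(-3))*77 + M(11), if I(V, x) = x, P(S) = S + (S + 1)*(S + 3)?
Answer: -229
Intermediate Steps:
M(m) = 2 (M(m) = -2 + 4 = 2)
P(S) = S + (1 + S)*(3 + S)
I(11, P(-3))*77 + M(11) = (3 + (-3)**2 + 5*(-3))*77 + 2 = (3 + 9 - 15)*77 + 2 = -3*77 + 2 = -231 + 2 = -229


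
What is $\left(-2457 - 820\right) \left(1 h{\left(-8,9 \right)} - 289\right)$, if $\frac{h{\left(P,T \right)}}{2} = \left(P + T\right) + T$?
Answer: $881513$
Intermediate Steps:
$h{\left(P,T \right)} = 2 P + 4 T$ ($h{\left(P,T \right)} = 2 \left(\left(P + T\right) + T\right) = 2 \left(P + 2 T\right) = 2 P + 4 T$)
$\left(-2457 - 820\right) \left(1 h{\left(-8,9 \right)} - 289\right) = \left(-2457 - 820\right) \left(1 \left(2 \left(-8\right) + 4 \cdot 9\right) - 289\right) = - 3277 \left(1 \left(-16 + 36\right) - 289\right) = - 3277 \left(1 \cdot 20 - 289\right) = - 3277 \left(20 - 289\right) = \left(-3277\right) \left(-269\right) = 881513$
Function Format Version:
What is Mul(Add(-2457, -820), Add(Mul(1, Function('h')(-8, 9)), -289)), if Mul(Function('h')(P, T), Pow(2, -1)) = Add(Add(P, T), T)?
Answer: 881513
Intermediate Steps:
Function('h')(P, T) = Add(Mul(2, P), Mul(4, T)) (Function('h')(P, T) = Mul(2, Add(Add(P, T), T)) = Mul(2, Add(P, Mul(2, T))) = Add(Mul(2, P), Mul(4, T)))
Mul(Add(-2457, -820), Add(Mul(1, Function('h')(-8, 9)), -289)) = Mul(Add(-2457, -820), Add(Mul(1, Add(Mul(2, -8), Mul(4, 9))), -289)) = Mul(-3277, Add(Mul(1, Add(-16, 36)), -289)) = Mul(-3277, Add(Mul(1, 20), -289)) = Mul(-3277, Add(20, -289)) = Mul(-3277, -269) = 881513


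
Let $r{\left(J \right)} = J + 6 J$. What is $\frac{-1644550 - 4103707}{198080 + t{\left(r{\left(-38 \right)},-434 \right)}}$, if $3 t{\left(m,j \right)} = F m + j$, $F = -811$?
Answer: $- \frac{5748257}{269844} \approx -21.302$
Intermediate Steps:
$r{\left(J \right)} = 7 J$
$t{\left(m,j \right)} = - \frac{811 m}{3} + \frac{j}{3}$ ($t{\left(m,j \right)} = \frac{- 811 m + j}{3} = \frac{j - 811 m}{3} = - \frac{811 m}{3} + \frac{j}{3}$)
$\frac{-1644550 - 4103707}{198080 + t{\left(r{\left(-38 \right)},-434 \right)}} = \frac{-1644550 - 4103707}{198080 - \left(\frac{434}{3} + \frac{811 \cdot 7 \left(-38\right)}{3}\right)} = - \frac{5748257}{198080 - -71764} = - \frac{5748257}{198080 + \left(\frac{215726}{3} - \frac{434}{3}\right)} = - \frac{5748257}{198080 + 71764} = - \frac{5748257}{269844}$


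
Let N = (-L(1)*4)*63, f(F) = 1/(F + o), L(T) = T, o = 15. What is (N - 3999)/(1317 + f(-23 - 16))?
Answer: -102024/31607 ≈ -3.2279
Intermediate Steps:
f(F) = 1/(15 + F) (f(F) = 1/(F + 15) = 1/(15 + F))
N = -252 (N = (-1*1*4)*63 = -1*4*63 = -4*63 = -252)
(N - 3999)/(1317 + f(-23 - 16)) = (-252 - 3999)/(1317 + 1/(15 + (-23 - 16))) = -4251/(1317 + 1/(15 - 39)) = -4251/(1317 + 1/(-24)) = -4251/(1317 - 1/24) = -4251/31607/24 = -4251*24/31607 = -102024/31607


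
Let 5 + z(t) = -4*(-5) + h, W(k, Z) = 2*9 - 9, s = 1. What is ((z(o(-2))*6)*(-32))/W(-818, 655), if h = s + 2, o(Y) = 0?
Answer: -384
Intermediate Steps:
h = 3 (h = 1 + 2 = 3)
W(k, Z) = 9 (W(k, Z) = 18 - 9 = 9)
z(t) = 18 (z(t) = -5 + (-4*(-5) + 3) = -5 + (20 + 3) = -5 + 23 = 18)
((z(o(-2))*6)*(-32))/W(-818, 655) = ((18*6)*(-32))/9 = (108*(-32))*(1/9) = -3456*1/9 = -384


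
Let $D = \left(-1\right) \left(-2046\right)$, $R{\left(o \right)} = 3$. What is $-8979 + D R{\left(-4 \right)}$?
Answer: $-2841$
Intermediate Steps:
$D = 2046$
$-8979 + D R{\left(-4 \right)} = -8979 + 2046 \cdot 3 = -8979 + 6138 = -2841$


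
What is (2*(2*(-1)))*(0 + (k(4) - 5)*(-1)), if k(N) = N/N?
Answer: -16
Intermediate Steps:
k(N) = 1
(2*(2*(-1)))*(0 + (k(4) - 5)*(-1)) = (2*(2*(-1)))*(0 + (1 - 5)*(-1)) = (2*(-2))*(0 - 4*(-1)) = -4*(0 + 4) = -4*4 = -16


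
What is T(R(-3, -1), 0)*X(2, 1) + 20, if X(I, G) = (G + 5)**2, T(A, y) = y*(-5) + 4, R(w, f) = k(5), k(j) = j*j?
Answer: 164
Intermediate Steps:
k(j) = j**2
R(w, f) = 25 (R(w, f) = 5**2 = 25)
T(A, y) = 4 - 5*y (T(A, y) = -5*y + 4 = 4 - 5*y)
X(I, G) = (5 + G)**2
T(R(-3, -1), 0)*X(2, 1) + 20 = (4 - 5*0)*(5 + 1)**2 + 20 = (4 + 0)*6**2 + 20 = 4*36 + 20 = 144 + 20 = 164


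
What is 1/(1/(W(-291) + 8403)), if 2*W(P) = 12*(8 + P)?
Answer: 6705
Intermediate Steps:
W(P) = 48 + 6*P (W(P) = (12*(8 + P))/2 = (96 + 12*P)/2 = 48 + 6*P)
1/(1/(W(-291) + 8403)) = 1/(1/((48 + 6*(-291)) + 8403)) = 1/(1/((48 - 1746) + 8403)) = 1/(1/(-1698 + 8403)) = 1/(1/6705) = 6705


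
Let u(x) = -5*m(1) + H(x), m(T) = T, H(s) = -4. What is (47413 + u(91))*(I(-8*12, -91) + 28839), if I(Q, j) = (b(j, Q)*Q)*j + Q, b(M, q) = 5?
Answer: 3433139892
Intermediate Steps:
I(Q, j) = Q + 5*Q*j (I(Q, j) = (5*Q)*j + Q = 5*Q*j + Q = Q + 5*Q*j)
u(x) = -9 (u(x) = -5*1 - 4 = -5 - 4 = -9)
(47413 + u(91))*(I(-8*12, -91) + 28839) = (47413 - 9)*((-8*12)*(1 + 5*(-91)) + 28839) = 47404*(-96*(1 - 455) + 28839) = 47404*(-96*(-454) + 28839) = 47404*(43584 + 28839) = 47404*72423 = 3433139892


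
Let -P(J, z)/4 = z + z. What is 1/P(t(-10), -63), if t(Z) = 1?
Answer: 1/504 ≈ 0.0019841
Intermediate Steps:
P(J, z) = -8*z (P(J, z) = -4*(z + z) = -8*z)
1/P(t(-10), -63) = 1/(-8*(-63)) = 1/504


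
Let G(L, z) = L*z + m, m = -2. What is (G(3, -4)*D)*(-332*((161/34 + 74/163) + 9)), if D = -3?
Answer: -548257164/2771 ≈ -1.9786e+5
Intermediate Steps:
G(L, z) = -2 + L*z (G(L, z) = L*z - 2 = -2 + L*z)
(G(3, -4)*D)*(-332*((161/34 + 74/163) + 9)) = ((-2 + 3*(-4))*(-3))*(-332*((161/34 + 74/163) + 9)) = ((-2 - 12)*(-3))*(-332*((161*(1/34) + 74*(1/163)) + 9)) = (-14*(-3))*(-332*((161/34 + 74/163) + 9)) = 42*(-332*(28759/5542 + 9)) = 42*(-332*78637/5542) = 42*(-13053742/2771) = -548257164/2771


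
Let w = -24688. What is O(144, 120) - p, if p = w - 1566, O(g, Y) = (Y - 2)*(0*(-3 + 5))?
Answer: 26254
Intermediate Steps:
O(g, Y) = 0 (O(g, Y) = (-2 + Y)*(0*2) = (-2 + Y)*0 = 0)
p = -26254 (p = -24688 - 1566 = -26254)
O(144, 120) - p = 0 - 1*(-26254) = 0 + 26254 = 26254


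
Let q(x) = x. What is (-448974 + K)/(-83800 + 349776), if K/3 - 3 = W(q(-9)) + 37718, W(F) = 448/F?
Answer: -1007881/797928 ≈ -1.2631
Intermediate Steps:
K = 339041/3 (K = 9 + 3*(448/(-9) + 37718) = 9 + 3*(448*(-1/9) + 37718) = 9 + 3*(-448/9 + 37718) = 9 + 3*(339014/9) = 9 + 339014/3 = 339041/3 ≈ 1.1301e+5)
(-448974 + K)/(-83800 + 349776) = (-448974 + 339041/3)/(-83800 + 349776) = -1007881/3/265976 = -1007881/3*1/265976 = -1007881/797928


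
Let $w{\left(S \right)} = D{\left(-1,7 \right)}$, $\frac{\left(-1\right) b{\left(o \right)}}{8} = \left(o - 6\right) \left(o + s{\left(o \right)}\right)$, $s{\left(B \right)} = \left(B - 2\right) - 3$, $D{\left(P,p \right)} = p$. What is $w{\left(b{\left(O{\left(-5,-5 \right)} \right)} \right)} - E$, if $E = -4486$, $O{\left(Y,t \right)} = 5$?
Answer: $4493$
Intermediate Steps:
$s{\left(B \right)} = -5 + B$ ($s{\left(B \right)} = \left(-2 + B\right) - 3 = -5 + B$)
$b{\left(o \right)} = - 8 \left(-6 + o\right) \left(-5 + 2 o\right)$ ($b{\left(o \right)} = - 8 \left(o - 6\right) \left(o + \left(-5 + o\right)\right) = - 8 \left(-6 + o\right) \left(-5 + 2 o\right)$)
$w{\left(S \right)} = 7$
$w{\left(b{\left(O{\left(-5,-5 \right)} \right)} \right)} - E = 7 - -4486 = 7 + 4486 = 4493$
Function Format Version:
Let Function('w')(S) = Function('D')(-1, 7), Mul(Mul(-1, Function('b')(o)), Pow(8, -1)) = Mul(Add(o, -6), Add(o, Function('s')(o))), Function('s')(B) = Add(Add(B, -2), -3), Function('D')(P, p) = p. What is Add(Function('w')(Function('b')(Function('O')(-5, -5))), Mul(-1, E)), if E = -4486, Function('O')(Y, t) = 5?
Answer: 4493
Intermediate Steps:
Function('s')(B) = Add(-5, B) (Function('s')(B) = Add(Add(-2, B), -3) = Add(-5, B))
Function('b')(o) = Mul(-8, Add(-6, o), Add(-5, Mul(2, o))) (Function('b')(o) = Mul(-8, Mul(Add(o, -6), Add(o, Add(-5, o)))) = Mul(-8, Mul(Add(-6, o), Add(-5, Mul(2, o)))) = Mul(-8, Add(-6, o), Add(-5, Mul(2, o))))
Function('w')(S) = 7
Add(Function('w')(Function('b')(Function('O')(-5, -5))), Mul(-1, E)) = Add(7, Mul(-1, -4486)) = Add(7, 4486) = 4493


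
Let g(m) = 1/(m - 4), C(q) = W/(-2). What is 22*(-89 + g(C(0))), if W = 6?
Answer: -13728/7 ≈ -1961.1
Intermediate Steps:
C(q) = -3 (C(q) = 6/(-2) = 6*(-½) = -3)
g(m) = 1/(-4 + m)
22*(-89 + g(C(0))) = 22*(-89 + 1/(-4 - 3)) = 22*(-89 + 1/(-7)) = 22*(-89 - ⅐) = 22*(-624/7) = -13728/7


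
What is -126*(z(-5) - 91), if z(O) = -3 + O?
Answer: 12474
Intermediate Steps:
-126*(z(-5) - 91) = -126*((-3 - 5) - 91) = -126*(-8 - 91) = -126*(-99) = 12474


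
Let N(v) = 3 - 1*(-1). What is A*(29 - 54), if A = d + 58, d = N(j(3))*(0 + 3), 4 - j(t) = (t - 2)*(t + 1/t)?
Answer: -1750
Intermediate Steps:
j(t) = 4 - (-2 + t)*(t + 1/t) (j(t) = 4 - (t - 2)*(t + 1/t) = 4 - (-2 + t)*(t + 1/t))
N(v) = 4 (N(v) = 3 + 1 = 4)
d = 12 (d = 4*(0 + 3) = 4*3 = 12)
A = 70 (A = 12 + 58 = 70)
A*(29 - 54) = 70*(29 - 54) = 70*(-25) = -1750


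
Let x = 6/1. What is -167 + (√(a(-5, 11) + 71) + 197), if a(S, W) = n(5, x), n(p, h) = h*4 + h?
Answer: 30 + √101 ≈ 40.050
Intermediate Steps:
x = 6 (x = 6*1 = 6)
n(p, h) = 5*h (n(p, h) = 4*h + h = 5*h)
a(S, W) = 30 (a(S, W) = 5*6 = 30)
-167 + (√(a(-5, 11) + 71) + 197) = -167 + (√(30 + 71) + 197) = -167 + (√101 + 197) = -167 + (197 + √101) = 30 + √101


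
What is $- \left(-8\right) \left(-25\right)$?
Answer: $-200$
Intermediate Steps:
$- \left(-8\right) \left(-25\right) = \left(-1\right) 200 = -200$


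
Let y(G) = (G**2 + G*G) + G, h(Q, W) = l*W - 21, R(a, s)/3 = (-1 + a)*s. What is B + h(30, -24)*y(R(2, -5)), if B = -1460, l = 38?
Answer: -407315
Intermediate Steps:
R(a, s) = 3*s*(-1 + a) (R(a, s) = 3*((-1 + a)*s) = 3*(s*(-1 + a)) = 3*s*(-1 + a))
h(Q, W) = -21 + 38*W (h(Q, W) = 38*W - 21 = -21 + 38*W)
y(G) = G + 2*G**2 (y(G) = (G**2 + G**2) + G = 2*G**2 + G = G + 2*G**2)
B + h(30, -24)*y(R(2, -5)) = -1460 + (-21 + 38*(-24))*((3*(-5)*(-1 + 2))*(1 + 2*(3*(-5)*(-1 + 2)))) = -1460 + (-21 - 912)*((3*(-5)*1)*(1 + 2*(3*(-5)*1))) = -1460 - (-13995)*(1 + 2*(-15)) = -1460 - (-13995)*(1 - 30) = -1460 - (-13995)*(-29) = -1460 - 933*435 = -1460 - 405855 = -407315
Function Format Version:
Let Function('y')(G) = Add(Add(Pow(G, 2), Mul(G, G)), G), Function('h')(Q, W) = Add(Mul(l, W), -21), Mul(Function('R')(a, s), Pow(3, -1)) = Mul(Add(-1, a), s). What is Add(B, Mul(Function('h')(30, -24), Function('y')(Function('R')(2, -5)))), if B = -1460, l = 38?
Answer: -407315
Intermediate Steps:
Function('R')(a, s) = Mul(3, s, Add(-1, a)) (Function('R')(a, s) = Mul(3, Mul(Add(-1, a), s)) = Mul(3, Mul(s, Add(-1, a))) = Mul(3, s, Add(-1, a)))
Function('h')(Q, W) = Add(-21, Mul(38, W)) (Function('h')(Q, W) = Add(Mul(38, W), -21) = Add(-21, Mul(38, W)))
Function('y')(G) = Add(G, Mul(2, Pow(G, 2))) (Function('y')(G) = Add(Add(Pow(G, 2), Pow(G, 2)), G) = Add(Mul(2, Pow(G, 2)), G) = Add(G, Mul(2, Pow(G, 2))))
Add(B, Mul(Function('h')(30, -24), Function('y')(Function('R')(2, -5)))) = Add(-1460, Mul(Add(-21, Mul(38, -24)), Mul(Mul(3, -5, Add(-1, 2)), Add(1, Mul(2, Mul(3, -5, Add(-1, 2))))))) = Add(-1460, Mul(Add(-21, -912), Mul(Mul(3, -5, 1), Add(1, Mul(2, Mul(3, -5, 1)))))) = Add(-1460, Mul(-933, Mul(-15, Add(1, Mul(2, -15))))) = Add(-1460, Mul(-933, Mul(-15, Add(1, -30)))) = Add(-1460, Mul(-933, Mul(-15, -29))) = Add(-1460, Mul(-933, 435)) = Add(-1460, -405855) = -407315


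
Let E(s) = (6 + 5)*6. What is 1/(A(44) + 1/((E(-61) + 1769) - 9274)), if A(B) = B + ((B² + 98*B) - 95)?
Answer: 7439/46099482 ≈ 0.00016137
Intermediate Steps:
E(s) = 66 (E(s) = 11*6 = 66)
A(B) = -95 + B² + 99*B (A(B) = B + (-95 + B² + 98*B) = -95 + B² + 99*B)
1/(A(44) + 1/((E(-61) + 1769) - 9274)) = 1/((-95 + 44² + 99*44) + 1/((66 + 1769) - 9274)) = 1/((-95 + 1936 + 4356) + 1/(1835 - 9274)) = 1/(6197 + 1/(-7439)) = 1/(6197 - 1/7439) = 1/(46099482/7439) = 7439/46099482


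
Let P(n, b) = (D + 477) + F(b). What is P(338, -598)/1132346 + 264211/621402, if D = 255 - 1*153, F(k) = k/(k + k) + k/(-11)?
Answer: 3295293684511/7740062760012 ≈ 0.42575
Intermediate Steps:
F(k) = 1/2 - k/11 (F(k) = k/((2*k)) + k*(-1/11) = k*(1/(2*k)) - k/11 = 1/2 - k/11)
D = 102 (D = 255 - 153 = 102)
P(n, b) = 1159/2 - b/11 (P(n, b) = (102 + 477) + (1/2 - b/11) = 579 + (1/2 - b/11) = 1159/2 - b/11)
P(338, -598)/1132346 + 264211/621402 = (1159/2 - 1/11*(-598))/1132346 + 264211/621402 = (1159/2 + 598/11)*(1/1132346) + 264211*(1/621402) = (13945/22)*(1/1132346) + 264211/621402 = 13945/24911612 + 264211/621402 = 3295293684511/7740062760012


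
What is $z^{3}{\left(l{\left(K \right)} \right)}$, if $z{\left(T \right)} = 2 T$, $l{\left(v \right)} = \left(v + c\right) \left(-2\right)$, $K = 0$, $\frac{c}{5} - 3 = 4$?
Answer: $-2744000$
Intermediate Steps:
$c = 35$ ($c = 15 + 5 \cdot 4 = 15 + 20 = 35$)
$l{\left(v \right)} = -70 - 2 v$ ($l{\left(v \right)} = \left(v + 35\right) \left(-2\right) = \left(35 + v\right) \left(-2\right) = -70 - 2 v$)
$z^{3}{\left(l{\left(K \right)} \right)} = \left(2 \left(-70 - 0\right)\right)^{3} = \left(2 \left(-70 + 0\right)\right)^{3} = \left(2 \left(-70\right)\right)^{3} = \left(-140\right)^{3} = -2744000$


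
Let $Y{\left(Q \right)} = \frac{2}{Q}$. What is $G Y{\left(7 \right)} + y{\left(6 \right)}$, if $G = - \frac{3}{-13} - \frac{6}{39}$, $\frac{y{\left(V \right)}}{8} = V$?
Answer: $\frac{4370}{91} \approx 48.022$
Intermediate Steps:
$y{\left(V \right)} = 8 V$
$G = \frac{1}{13}$ ($G = \left(-3\right) \left(- \frac{1}{13}\right) - \frac{2}{13} = \frac{3}{13} - \frac{2}{13} = \frac{1}{13} \approx 0.076923$)
$G Y{\left(7 \right)} + y{\left(6 \right)} = \frac{2 \cdot \frac{1}{7}}{13} + 8 \cdot 6 = \frac{2 \cdot \frac{1}{7}}{13} + 48 = \frac{1}{13} \cdot \frac{2}{7} + 48 = \frac{2}{91} + 48 = \frac{4370}{91}$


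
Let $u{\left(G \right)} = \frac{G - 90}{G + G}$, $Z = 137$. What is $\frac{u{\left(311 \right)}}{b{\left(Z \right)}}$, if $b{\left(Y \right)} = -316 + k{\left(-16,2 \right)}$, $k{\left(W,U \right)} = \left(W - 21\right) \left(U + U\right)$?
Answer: $- \frac{221}{288608} \approx -0.00076574$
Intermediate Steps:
$u{\left(G \right)} = \frac{-90 + G}{2 G}$
$k{\left(W,U \right)} = 2 U \left(-21 + W\right)$ ($k{\left(W,U \right)} = \left(-21 + W\right) 2 U = 2 U \left(-21 + W\right)$)
$b{\left(Y \right)} = -464$ ($b{\left(Y \right)} = -316 + 2 \cdot 2 \left(-21 - 16\right) = -316 + 2 \cdot 2 \left(-37\right) = -316 - 148 = -464$)
$\frac{u{\left(311 \right)}}{b{\left(Z \right)}} = \frac{\frac{1}{2} \cdot \frac{1}{311} \left(-90 + 311\right)}{-464} = \frac{1}{2} \cdot \frac{1}{311} \cdot 221 \left(- \frac{1}{464}\right) = \frac{221}{622} \left(- \frac{1}{464}\right) = - \frac{221}{288608}$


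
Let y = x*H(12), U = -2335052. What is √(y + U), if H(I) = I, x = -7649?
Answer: 26*I*√3590 ≈ 1557.8*I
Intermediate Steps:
y = -91788 (y = -7649*12 = -91788)
√(y + U) = √(-91788 - 2335052) = √(-2426840) = 26*I*√3590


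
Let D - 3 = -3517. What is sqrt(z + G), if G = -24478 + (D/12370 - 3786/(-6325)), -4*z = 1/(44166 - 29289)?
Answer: I*sqrt(5895749311101804788442897)/15519735990 ≈ 156.45*I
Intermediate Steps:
D = -3514 (D = 3 - 3517 = -3514)
z = -1/59508 (z = -1/(4*(44166 - 29289)) = -1/4/14877 = -1/4*1/14877 = -1/59508 ≈ -1.6804e-5)
G = -191514023273/7824025 (G = -24478 + (-3514/12370 - 3786/(-6325)) = -24478 + (-3514*1/12370 - 3786*(-1/6325)) = -24478 + (-1757/6185 + 3786/6325) = -24478 + 2460677/7824025 = -191514023273/7824025 ≈ -24478.)
sqrt(z + G) = sqrt(-1/59508 - 191514023273/7824025) = sqrt(-11396616504753709/465592079700) = I*sqrt(5895749311101804788442897)/15519735990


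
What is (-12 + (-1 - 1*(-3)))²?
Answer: 100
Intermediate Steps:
(-12 + (-1 - 1*(-3)))² = (-12 + (-1 + 3))² = (-12 + 2)² = (-10)² = 100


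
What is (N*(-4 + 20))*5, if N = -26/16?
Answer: -130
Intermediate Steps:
N = -13/8 (N = -26*1/16 = -13/8 ≈ -1.6250)
(N*(-4 + 20))*5 = -13*(-4 + 20)/8*5 = -13/8*16*5 = -26*5 = -130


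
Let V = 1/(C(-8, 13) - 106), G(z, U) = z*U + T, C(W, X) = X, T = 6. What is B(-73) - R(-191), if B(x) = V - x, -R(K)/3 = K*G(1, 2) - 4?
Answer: -420640/93 ≈ -4523.0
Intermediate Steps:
G(z, U) = 6 + U*z (G(z, U) = z*U + 6 = U*z + 6 = 6 + U*z)
R(K) = 12 - 24*K (R(K) = -3*(K*(6 + 2*1) - 4) = -3*(K*(6 + 2) - 4) = -3*(K*8 - 4) = -3*(8*K - 4) = -3*(-4 + 8*K) = 12 - 24*K)
V = -1/93 (V = 1/(13 - 106) = 1/(-93) = -1/93 ≈ -0.010753)
B(x) = -1/93 - x
B(-73) - R(-191) = (-1/93 - 1*(-73)) - (12 - 24*(-191)) = (-1/93 + 73) - (12 + 4584) = 6788/93 - 1*4596 = 6788/93 - 4596 = -420640/93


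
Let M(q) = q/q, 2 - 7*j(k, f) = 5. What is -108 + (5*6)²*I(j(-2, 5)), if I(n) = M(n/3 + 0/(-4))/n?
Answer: -2208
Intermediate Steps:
j(k, f) = -3/7 (j(k, f) = 2/7 - ⅐*5 = 2/7 - 5/7 = -3/7)
M(q) = 1
I(n) = 1/n
-108 + (5*6)²*I(j(-2, 5)) = -108 + (5*6)²/(-3/7) = -108 + 30²*(-7/3) = -108 + 900*(-7/3) = -108 - 2100 = -2208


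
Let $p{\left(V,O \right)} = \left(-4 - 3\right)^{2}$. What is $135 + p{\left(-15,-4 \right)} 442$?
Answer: $21793$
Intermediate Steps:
$p{\left(V,O \right)} = 49$ ($p{\left(V,O \right)} = \left(-7\right)^{2} = 49$)
$135 + p{\left(-15,-4 \right)} 442 = 135 + 49 \cdot 442 = 135 + 21658 = 21793$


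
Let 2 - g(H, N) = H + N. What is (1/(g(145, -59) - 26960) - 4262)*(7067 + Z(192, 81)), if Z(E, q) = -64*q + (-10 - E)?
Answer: -193754630249/27044 ≈ -7.1644e+6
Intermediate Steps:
Z(E, q) = -10 - E - 64*q
g(H, N) = 2 - H - N (g(H, N) = 2 - (H + N) = 2 + (-H - N) = 2 - H - N)
(1/(g(145, -59) - 26960) - 4262)*(7067 + Z(192, 81)) = (1/((2 - 1*145 - 1*(-59)) - 26960) - 4262)*(7067 + (-10 - 1*192 - 64*81)) = (1/((2 - 145 + 59) - 26960) - 4262)*(7067 + (-10 - 192 - 5184)) = (1/(-84 - 26960) - 4262)*(7067 - 5386) = (1/(-27044) - 4262)*1681 = (-1/27044 - 4262)*1681 = -115261529/27044*1681 = -193754630249/27044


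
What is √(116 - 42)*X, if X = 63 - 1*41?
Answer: 22*√74 ≈ 189.25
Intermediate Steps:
X = 22 (X = 63 - 41 = 22)
√(116 - 42)*X = √(116 - 42)*22 = √74*22 = 22*√74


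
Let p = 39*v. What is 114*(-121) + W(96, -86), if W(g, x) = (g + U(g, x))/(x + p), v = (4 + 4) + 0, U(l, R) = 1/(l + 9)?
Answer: -327321539/23730 ≈ -13794.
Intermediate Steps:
U(l, R) = 1/(9 + l)
v = 8 (v = 8 + 0 = 8)
p = 312 (p = 39*8 = 312)
W(g, x) = (g + 1/(9 + g))/(312 + x) (W(g, x) = (g + 1/(9 + g))/(x + 312) = (g + 1/(9 + g))/(312 + x))
114*(-121) + W(96, -86) = 114*(-121) + (1 + 96*(9 + 96))/((9 + 96)*(312 - 86)) = -13794 + (1 + 96*105)/(105*226) = -13794 + (1/105)*(1/226)*(1 + 10080) = -13794 + (1/105)*(1/226)*10081 = -13794 + 10081/23730 = -327321539/23730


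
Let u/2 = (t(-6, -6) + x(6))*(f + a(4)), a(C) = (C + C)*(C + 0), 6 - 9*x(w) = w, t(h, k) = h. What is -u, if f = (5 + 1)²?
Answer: 816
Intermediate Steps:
f = 36 (f = 6² = 36)
x(w) = ⅔ - w/9
a(C) = 2*C² (a(C) = (2*C)*C = 2*C²)
u = -816 (u = 2*((-6 + (⅔ - ⅑*6))*(36 + 2*4²)) = 2*((-6 + (⅔ - ⅔))*(36 + 2*16)) = 2*((-6 + 0)*(36 + 32)) = 2*(-6*68) = 2*(-408) = -816)
-u = -1*(-816) = 816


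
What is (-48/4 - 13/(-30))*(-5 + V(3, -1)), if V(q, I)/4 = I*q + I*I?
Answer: 4511/30 ≈ 150.37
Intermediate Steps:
V(q, I) = 4*I² + 4*I*q (V(q, I) = 4*(I*q + I*I) = 4*(I*q + I²) = 4*(I² + I*q) = 4*I² + 4*I*q)
(-48/4 - 13/(-30))*(-5 + V(3, -1)) = (-48/4 - 13/(-30))*(-5 + 4*(-1)*(-1 + 3)) = (-48*¼ - 13*(-1/30))*(-5 + 4*(-1)*2) = (-12 + 13/30)*(-5 - 8) = -347/30*(-13) = 4511/30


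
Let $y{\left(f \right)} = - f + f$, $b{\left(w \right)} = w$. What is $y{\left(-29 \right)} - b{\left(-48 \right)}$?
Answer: $48$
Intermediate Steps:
$y{\left(f \right)} = 0$
$y{\left(-29 \right)} - b{\left(-48 \right)} = 0 - -48 = 0 + 48 = 48$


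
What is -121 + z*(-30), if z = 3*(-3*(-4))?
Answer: -1201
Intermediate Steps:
z = 36 (z = 3*12 = 36)
-121 + z*(-30) = -121 + 36*(-30) = -121 - 1080 = -1201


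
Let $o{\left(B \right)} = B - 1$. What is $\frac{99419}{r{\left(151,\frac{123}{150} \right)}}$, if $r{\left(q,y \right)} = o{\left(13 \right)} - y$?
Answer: $\frac{4970950}{559} \approx 8892.6$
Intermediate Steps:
$o{\left(B \right)} = -1 + B$
$r{\left(q,y \right)} = 12 - y$ ($r{\left(q,y \right)} = \left(-1 + 13\right) - y = 12 - y$)
$\frac{99419}{r{\left(151,\frac{123}{150} \right)}} = \frac{99419}{12 - \frac{123}{150}} = \frac{99419}{12 - 123 \cdot \frac{1}{150}} = \frac{99419}{12 - \frac{41}{50}} = \frac{99419}{\frac{559}{50}} = 99419 \cdot \frac{50}{559} = \frac{4970950}{559}$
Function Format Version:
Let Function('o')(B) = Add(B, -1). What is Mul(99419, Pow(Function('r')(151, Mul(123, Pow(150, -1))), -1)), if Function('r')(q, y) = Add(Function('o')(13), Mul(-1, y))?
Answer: Rational(4970950, 559) ≈ 8892.6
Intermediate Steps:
Function('o')(B) = Add(-1, B)
Function('r')(q, y) = Add(12, Mul(-1, y)) (Function('r')(q, y) = Add(Add(-1, 13), Mul(-1, y)) = Add(12, Mul(-1, y)))
Mul(99419, Pow(Function('r')(151, Mul(123, Pow(150, -1))), -1)) = Mul(99419, Pow(Add(12, Mul(-1, Mul(123, Pow(150, -1)))), -1)) = Mul(99419, Pow(Add(12, Mul(-1, Mul(123, Rational(1, 150)))), -1)) = Mul(99419, Pow(Add(12, Mul(-1, Rational(41, 50))), -1)) = Mul(99419, Pow(Add(12, Rational(-41, 50)), -1)) = Mul(99419, Pow(Rational(559, 50), -1)) = Mul(99419, Rational(50, 559)) = Rational(4970950, 559)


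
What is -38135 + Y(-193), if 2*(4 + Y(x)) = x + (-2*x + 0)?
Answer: -76085/2 ≈ -38043.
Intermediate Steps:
Y(x) = -4 - x/2 (Y(x) = -4 + (x + (-2*x + 0))/2 = -4 + (x - 2*x)/2 = -4 + (-x)/2 = -4 - x/2)
-38135 + Y(-193) = -38135 + (-4 - 1/2*(-193)) = -38135 + (-4 + 193/2) = -38135 + 185/2 = -76085/2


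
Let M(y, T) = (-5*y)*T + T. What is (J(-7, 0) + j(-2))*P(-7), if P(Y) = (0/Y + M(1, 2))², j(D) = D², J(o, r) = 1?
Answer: 320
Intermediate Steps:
M(y, T) = T - 5*T*y (M(y, T) = -5*T*y + T = T - 5*T*y)
P(Y) = 64 (P(Y) = (0/Y + 2*(1 - 5*1))² = (0 + 2*(1 - 5))² = (0 + 2*(-4))² = (0 - 8)² = (-8)² = 64)
(J(-7, 0) + j(-2))*P(-7) = (1 + (-2)²)*64 = (1 + 4)*64 = 5*64 = 320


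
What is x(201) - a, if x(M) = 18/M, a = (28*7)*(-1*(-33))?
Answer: -433350/67 ≈ -6467.9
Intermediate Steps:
a = 6468 (a = 196*33 = 6468)
x(201) - a = 18/201 - 1*6468 = 18*(1/201) - 6468 = 6/67 - 6468 = -433350/67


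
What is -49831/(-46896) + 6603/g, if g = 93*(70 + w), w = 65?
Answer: 3352267/2110320 ≈ 1.5885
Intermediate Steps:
g = 12555 (g = 93*(70 + 65) = 93*135 = 12555)
-49831/(-46896) + 6603/g = -49831/(-46896) + 6603/12555 = -49831*(-1/46896) + 6603*(1/12555) = 49831/46896 + 71/135 = 3352267/2110320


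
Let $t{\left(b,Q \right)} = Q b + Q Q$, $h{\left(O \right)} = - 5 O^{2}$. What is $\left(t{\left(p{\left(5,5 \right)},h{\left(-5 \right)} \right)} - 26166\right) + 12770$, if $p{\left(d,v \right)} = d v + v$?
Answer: $-1521$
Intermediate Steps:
$p{\left(d,v \right)} = v + d v$
$t{\left(b,Q \right)} = Q^{2} + Q b$ ($t{\left(b,Q \right)} = Q b + Q^{2} = Q^{2} + Q b$)
$\left(t{\left(p{\left(5,5 \right)},h{\left(-5 \right)} \right)} - 26166\right) + 12770 = \left(- 5 \left(-5\right)^{2} \left(- 5 \left(-5\right)^{2} + 5 \left(1 + 5\right)\right) - 26166\right) + 12770 = \left(\left(-5\right) 25 \left(\left(-5\right) 25 + 5 \cdot 6\right) - 26166\right) + 12770 = \left(- 125 \left(-125 + 30\right) - 26166\right) + 12770 = \left(\left(-125\right) \left(-95\right) - 26166\right) + 12770 = \left(11875 - 26166\right) + 12770 = -14291 + 12770 = -1521$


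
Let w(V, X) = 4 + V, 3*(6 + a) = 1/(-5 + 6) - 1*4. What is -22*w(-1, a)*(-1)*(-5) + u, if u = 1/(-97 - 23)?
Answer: -39601/120 ≈ -330.01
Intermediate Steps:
a = -7 (a = -6 + (1/(-5 + 6) - 1*4)/3 = -6 + (1/1 - 4)/3 = -6 + (1 - 4)/3 = -6 + (⅓)*(-3) = -6 - 1 = -7)
u = -1/120 (u = 1/(-120) = -1/120 ≈ -0.0083333)
-22*w(-1, a)*(-1)*(-5) + u = -22*(4 - 1)*(-1)*(-5) - 1/120 = -22*3*(-1)*(-5) - 1/120 = -(-66)*(-5) - 1/120 = -22*15 - 1/120 = -330 - 1/120 = -39601/120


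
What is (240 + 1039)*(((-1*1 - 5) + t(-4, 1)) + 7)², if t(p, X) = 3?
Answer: 20464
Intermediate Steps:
(240 + 1039)*(((-1*1 - 5) + t(-4, 1)) + 7)² = (240 + 1039)*(((-1*1 - 5) + 3) + 7)² = 1279*(((-1 - 5) + 3) + 7)² = 1279*((-6 + 3) + 7)² = 1279*(-3 + 7)² = 1279*4² = 1279*16 = 20464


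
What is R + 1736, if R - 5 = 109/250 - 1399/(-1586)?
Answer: 172707281/99125 ≈ 1742.3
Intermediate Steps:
R = 626281/99125 (R = 5 + (109/250 - 1399/(-1586)) = 5 + (109*(1/250) - 1399*(-1/1586)) = 5 + (109/250 + 1399/1586) = 5 + 130656/99125 = 626281/99125 ≈ 6.3181)
R + 1736 = 626281/99125 + 1736 = 172707281/99125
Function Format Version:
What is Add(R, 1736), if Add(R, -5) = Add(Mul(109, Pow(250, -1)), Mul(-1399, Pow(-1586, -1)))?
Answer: Rational(172707281, 99125) ≈ 1742.3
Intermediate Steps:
R = Rational(626281, 99125) (R = Add(5, Add(Mul(109, Pow(250, -1)), Mul(-1399, Pow(-1586, -1)))) = Add(5, Add(Mul(109, Rational(1, 250)), Mul(-1399, Rational(-1, 1586)))) = Add(5, Add(Rational(109, 250), Rational(1399, 1586))) = Add(5, Rational(130656, 99125)) = Rational(626281, 99125) ≈ 6.3181)
Add(R, 1736) = Add(Rational(626281, 99125), 1736) = Rational(172707281, 99125)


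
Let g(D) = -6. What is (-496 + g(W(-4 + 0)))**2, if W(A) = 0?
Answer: 252004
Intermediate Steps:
(-496 + g(W(-4 + 0)))**2 = (-496 - 6)**2 = (-502)**2 = 252004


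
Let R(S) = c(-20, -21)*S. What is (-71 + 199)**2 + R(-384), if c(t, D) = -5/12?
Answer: 16544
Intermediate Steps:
c(t, D) = -5/12 (c(t, D) = -5*1/12 = -5/12)
R(S) = -5*S/12
(-71 + 199)**2 + R(-384) = (-71 + 199)**2 - 5/12*(-384) = 128**2 + 160 = 16384 + 160 = 16544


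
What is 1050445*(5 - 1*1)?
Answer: 4201780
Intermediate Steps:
1050445*(5 - 1*1) = 1050445*(5 - 1) = 1050445*4 = 4201780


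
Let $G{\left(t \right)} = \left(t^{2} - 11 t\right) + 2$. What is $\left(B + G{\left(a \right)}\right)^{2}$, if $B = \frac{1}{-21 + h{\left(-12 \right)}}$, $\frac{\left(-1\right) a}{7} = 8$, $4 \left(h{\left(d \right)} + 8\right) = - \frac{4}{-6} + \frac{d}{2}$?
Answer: $\frac{116698075321}{8281} \approx 1.4092 \cdot 10^{7}$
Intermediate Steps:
$h{\left(d \right)} = - \frac{47}{6} + \frac{d}{8}$ ($h{\left(d \right)} = -8 + \frac{- \frac{4}{-6} + \frac{d}{2}}{4} = -8 + \frac{\left(-4\right) \left(- \frac{1}{6}\right) + d \frac{1}{2}}{4} = -8 + \frac{\frac{2}{3} + \frac{d}{2}}{4} = -8 + \left(\frac{1}{6} + \frac{d}{8}\right) = - \frac{47}{6} + \frac{d}{8}$)
$a = -56$ ($a = \left(-7\right) 8 = -56$)
$G{\left(t \right)} = 2 + t^{2} - 11 t$
$B = - \frac{3}{91}$ ($B = \frac{1}{-21 + \left(- \frac{47}{6} + \frac{1}{8} \left(-12\right)\right)} = \frac{1}{-21 - \frac{28}{3}} = \frac{1}{- \frac{91}{3}} = - \frac{3}{91} \approx -0.032967$)
$\left(B + G{\left(a \right)}\right)^{2} = \left(- \frac{3}{91} + \left(2 + \left(-56\right)^{2} - -616\right)\right)^{2} = \left(- \frac{3}{91} + \left(2 + 3136 + 616\right)\right)^{2} = \left(- \frac{3}{91} + 3754\right)^{2} = \left(\frac{341611}{91}\right)^{2} = \frac{116698075321}{8281}$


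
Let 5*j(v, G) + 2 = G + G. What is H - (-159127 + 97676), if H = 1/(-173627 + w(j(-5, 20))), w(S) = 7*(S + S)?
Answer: 53315071948/867603 ≈ 61451.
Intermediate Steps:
j(v, G) = -2/5 + 2*G/5 (j(v, G) = -2/5 + (G + G)/5 = -2/5 + (2*G)/5 = -2/5 + 2*G/5)
w(S) = 14*S (w(S) = 7*(2*S) = 14*S)
H = -5/867603 (H = 1/(-173627 + 14*(-2/5 + (2/5)*20)) = 1/(-173627 + 14*(-2/5 + 8)) = 1/(-173627 + 14*(38/5)) = 1/(-173627 + 532/5) = 1/(-867603/5) = -5/867603 ≈ -5.7630e-6)
H - (-159127 + 97676) = -5/867603 - (-159127 + 97676) = -5/867603 - 1*(-61451) = -5/867603 + 61451 = 53315071948/867603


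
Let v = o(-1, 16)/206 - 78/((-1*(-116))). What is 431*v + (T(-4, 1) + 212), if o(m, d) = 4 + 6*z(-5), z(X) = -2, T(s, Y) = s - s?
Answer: -564831/5974 ≈ -94.548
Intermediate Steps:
T(s, Y) = 0
o(m, d) = -8 (o(m, d) = 4 + 6*(-2) = 4 - 12 = -8)
v = -4249/5974 (v = -8/206 - 78/((-1*(-116))) = -8*1/206 - 78/116 = -4/103 - 78*1/116 = -4/103 - 39/58 = -4249/5974 ≈ -0.71125)
431*v + (T(-4, 1) + 212) = 431*(-4249/5974) + (0 + 212) = -1831319/5974 + 212 = -564831/5974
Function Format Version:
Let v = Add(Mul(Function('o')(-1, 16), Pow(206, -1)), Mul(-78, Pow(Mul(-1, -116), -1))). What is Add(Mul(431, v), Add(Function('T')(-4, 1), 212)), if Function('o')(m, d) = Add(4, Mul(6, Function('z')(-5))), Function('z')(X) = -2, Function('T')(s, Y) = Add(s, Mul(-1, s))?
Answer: Rational(-564831, 5974) ≈ -94.548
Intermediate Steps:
Function('T')(s, Y) = 0
Function('o')(m, d) = -8 (Function('o')(m, d) = Add(4, Mul(6, -2)) = Add(4, -12) = -8)
v = Rational(-4249, 5974) (v = Add(Mul(-8, Pow(206, -1)), Mul(-78, Pow(Mul(-1, -116), -1))) = Add(Mul(-8, Rational(1, 206)), Mul(-78, Pow(116, -1))) = Add(Rational(-4, 103), Mul(-78, Rational(1, 116))) = Add(Rational(-4, 103), Rational(-39, 58)) = Rational(-4249, 5974) ≈ -0.71125)
Add(Mul(431, v), Add(Function('T')(-4, 1), 212)) = Add(Mul(431, Rational(-4249, 5974)), Add(0, 212)) = Add(Rational(-1831319, 5974), 212) = Rational(-564831, 5974)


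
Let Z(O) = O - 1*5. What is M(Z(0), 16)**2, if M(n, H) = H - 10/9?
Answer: 17956/81 ≈ 221.68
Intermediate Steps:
Z(O) = -5 + O (Z(O) = O - 5 = -5 + O)
M(n, H) = -10/9 + H (M(n, H) = H - 10*1/9 = H - 10/9 = -10/9 + H)
M(Z(0), 16)**2 = (-10/9 + 16)**2 = (134/9)**2 = 17956/81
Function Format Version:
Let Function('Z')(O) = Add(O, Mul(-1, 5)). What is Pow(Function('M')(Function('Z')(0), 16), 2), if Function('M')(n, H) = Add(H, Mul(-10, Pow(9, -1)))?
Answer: Rational(17956, 81) ≈ 221.68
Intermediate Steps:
Function('Z')(O) = Add(-5, O) (Function('Z')(O) = Add(O, -5) = Add(-5, O))
Function('M')(n, H) = Add(Rational(-10, 9), H) (Function('M')(n, H) = Add(H, Mul(-10, Rational(1, 9))) = Add(H, Rational(-10, 9)) = Add(Rational(-10, 9), H))
Pow(Function('M')(Function('Z')(0), 16), 2) = Pow(Add(Rational(-10, 9), 16), 2) = Pow(Rational(134, 9), 2) = Rational(17956, 81)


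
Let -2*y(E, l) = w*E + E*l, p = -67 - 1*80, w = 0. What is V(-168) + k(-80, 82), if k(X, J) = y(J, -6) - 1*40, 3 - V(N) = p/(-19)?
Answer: 3824/19 ≈ 201.26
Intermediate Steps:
p = -147 (p = -67 - 80 = -147)
y(E, l) = -E*l/2 (y(E, l) = -(0*E + E*l)/2 = -(0 + E*l)/2 = -E*l/2)
V(N) = -90/19 (V(N) = 3 - (-147)/(-19) = 3 - (-147)*(-1)/19 = 3 - 1*147/19 = 3 - 147/19 = -90/19)
k(X, J) = -40 + 3*J (k(X, J) = -1/2*J*(-6) - 1*40 = 3*J - 40 = -40 + 3*J)
V(-168) + k(-80, 82) = -90/19 + (-40 + 3*82) = -90/19 + (-40 + 246) = -90/19 + 206 = 3824/19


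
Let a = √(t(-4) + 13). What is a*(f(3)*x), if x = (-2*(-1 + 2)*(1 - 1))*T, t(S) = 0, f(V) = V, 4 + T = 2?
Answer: 0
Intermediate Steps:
T = -2 (T = -4 + 2 = -2)
a = √13 (a = √(0 + 13) = √13 ≈ 3.6056)
x = 0 (x = -2*(-1 + 2)*(1 - 1)*(-2) = -2*0*(-2) = 0*(-2) = 0)
a*(f(3)*x) = √13*(3*0) = √13*0 = 0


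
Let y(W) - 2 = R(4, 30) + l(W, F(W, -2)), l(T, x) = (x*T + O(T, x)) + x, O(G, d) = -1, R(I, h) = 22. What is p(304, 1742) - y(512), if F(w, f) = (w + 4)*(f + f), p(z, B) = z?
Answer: 1059113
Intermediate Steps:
F(w, f) = 2*f*(4 + w) (F(w, f) = (4 + w)*(2*f) = 2*f*(4 + w))
l(T, x) = -1 + x + T*x (l(T, x) = (x*T - 1) + x = (T*x - 1) + x = (-1 + T*x) + x = -1 + x + T*x)
y(W) = 7 - 4*W + W*(-16 - 4*W) (y(W) = 2 + (22 + (-1 + 2*(-2)*(4 + W) + W*(2*(-2)*(4 + W)))) = 2 + (22 + (-1 + (-16 - 4*W) + W*(-16 - 4*W))) = 2 + (22 + (-17 - 4*W + W*(-16 - 4*W))) = 2 + (5 - 4*W + W*(-16 - 4*W)) = 7 - 4*W + W*(-16 - 4*W))
p(304, 1742) - y(512) = 304 - (7 - 20*512 - 4*512²) = 304 - (7 - 10240 - 4*262144) = 304 - (7 - 10240 - 1048576) = 304 - 1*(-1058809) = 304 + 1058809 = 1059113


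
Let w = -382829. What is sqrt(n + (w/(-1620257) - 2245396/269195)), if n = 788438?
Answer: sqrt(149990887266330009396116378095)/436165083115 ≈ 887.94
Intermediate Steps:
sqrt(n + (w/(-1620257) - 2245396/269195)) = sqrt(788438 + (-382829/(-1620257) - 2245396/269195)) = sqrt(788438 + (-382829*(-1/1620257) - 2245396*1/269195)) = sqrt(788438 + (382829/1620257 - 2245396/269195)) = sqrt(788438 - 3535062934117/436165083115) = sqrt(343885590738090253/436165083115) = sqrt(149990887266330009396116378095)/436165083115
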